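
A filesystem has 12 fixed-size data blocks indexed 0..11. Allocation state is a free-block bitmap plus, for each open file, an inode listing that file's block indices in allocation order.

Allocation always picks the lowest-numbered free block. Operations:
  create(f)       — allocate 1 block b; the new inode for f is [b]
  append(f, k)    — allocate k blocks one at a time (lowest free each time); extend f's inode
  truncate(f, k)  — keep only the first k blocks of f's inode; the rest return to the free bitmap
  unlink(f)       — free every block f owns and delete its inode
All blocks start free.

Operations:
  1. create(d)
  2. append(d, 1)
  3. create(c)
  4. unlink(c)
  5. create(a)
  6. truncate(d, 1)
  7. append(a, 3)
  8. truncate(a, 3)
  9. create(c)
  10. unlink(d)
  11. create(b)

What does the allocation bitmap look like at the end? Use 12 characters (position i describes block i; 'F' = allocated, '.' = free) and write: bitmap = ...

bitmap = FFFFF.......

  1. create(d)  ⇒  F...........  {d→[0]}
  2. append(d, 1)  ⇒  FF..........  {d→[0, 1]}
  3. create(c)  ⇒  FFF.........  {c→[2]; d→[0, 1]}
  4. unlink(c)  ⇒  FF..........  {d→[0, 1]}
  5. create(a)  ⇒  FFF.........  {a→[2]; d→[0, 1]}
  6. truncate(d, 1)  ⇒  F.F.........  {a→[2]; d→[0]}
  7. append(a, 3)  ⇒  FFFFF.......  {a→[2, 1, 3, 4]; d→[0]}
  8. truncate(a, 3)  ⇒  FFFF........  {a→[2, 1, 3]; d→[0]}
  9. create(c)  ⇒  FFFFF.......  {a→[2, 1, 3]; c→[4]; d→[0]}
  10. unlink(d)  ⇒  .FFFF.......  {a→[2, 1, 3]; c→[4]}
  11. create(b)  ⇒  FFFFF.......  {a→[2, 1, 3]; b→[0]; c→[4]}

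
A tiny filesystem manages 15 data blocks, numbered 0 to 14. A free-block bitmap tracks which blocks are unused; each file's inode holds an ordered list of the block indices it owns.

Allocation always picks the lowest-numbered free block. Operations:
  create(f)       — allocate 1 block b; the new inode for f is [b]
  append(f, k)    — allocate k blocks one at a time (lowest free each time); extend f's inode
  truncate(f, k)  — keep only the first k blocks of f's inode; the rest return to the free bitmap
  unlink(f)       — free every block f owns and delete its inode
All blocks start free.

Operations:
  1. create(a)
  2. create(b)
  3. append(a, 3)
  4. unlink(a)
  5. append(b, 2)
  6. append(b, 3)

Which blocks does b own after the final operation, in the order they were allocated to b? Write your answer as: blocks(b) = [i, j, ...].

create(a): bitmap=F.............. | a=[0]
create(b): bitmap=FF............. | a=[0] b=[1]
append(a, 3): bitmap=FFFFF.......... | a=[0, 2, 3, 4] b=[1]
unlink(a): bitmap=.F............. | b=[1]
append(b, 2): bitmap=FFF............ | b=[1, 0, 2]
append(b, 3): bitmap=FFFFFF......... | b=[1, 0, 2, 3, 4, 5]

blocks(b) = [1, 0, 2, 3, 4, 5]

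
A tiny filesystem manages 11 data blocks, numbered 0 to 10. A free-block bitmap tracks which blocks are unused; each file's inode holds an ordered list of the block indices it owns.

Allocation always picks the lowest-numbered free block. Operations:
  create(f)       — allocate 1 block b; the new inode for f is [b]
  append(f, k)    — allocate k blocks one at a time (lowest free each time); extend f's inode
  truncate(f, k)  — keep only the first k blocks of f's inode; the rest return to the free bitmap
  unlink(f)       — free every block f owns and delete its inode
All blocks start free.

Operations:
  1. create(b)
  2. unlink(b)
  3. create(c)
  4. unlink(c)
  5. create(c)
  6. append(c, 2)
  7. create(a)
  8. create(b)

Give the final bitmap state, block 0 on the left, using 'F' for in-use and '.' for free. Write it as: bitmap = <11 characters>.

bitmap = FFFFF......

  1. create(b)  ⇒  F..........  {b→[0]}
  2. unlink(b)  ⇒  ...........  {}
  3. create(c)  ⇒  F..........  {c→[0]}
  4. unlink(c)  ⇒  ...........  {}
  5. create(c)  ⇒  F..........  {c→[0]}
  6. append(c, 2)  ⇒  FFF........  {c→[0, 1, 2]}
  7. create(a)  ⇒  FFFF.......  {a→[3]; c→[0, 1, 2]}
  8. create(b)  ⇒  FFFFF......  {a→[3]; b→[4]; c→[0, 1, 2]}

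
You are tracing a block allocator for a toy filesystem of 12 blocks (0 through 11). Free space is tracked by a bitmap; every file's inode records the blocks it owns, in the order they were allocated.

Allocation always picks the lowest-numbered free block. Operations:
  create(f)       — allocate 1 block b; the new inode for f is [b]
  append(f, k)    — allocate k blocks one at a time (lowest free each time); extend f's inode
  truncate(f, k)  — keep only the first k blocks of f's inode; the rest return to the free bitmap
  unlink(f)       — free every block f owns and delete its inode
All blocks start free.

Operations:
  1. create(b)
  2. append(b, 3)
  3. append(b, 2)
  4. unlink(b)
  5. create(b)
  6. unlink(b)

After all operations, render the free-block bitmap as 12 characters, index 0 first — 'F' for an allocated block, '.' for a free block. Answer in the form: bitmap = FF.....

bitmap = ............

create(b): bitmap=F........... | b=[0]
append(b, 3): bitmap=FFFF........ | b=[0, 1, 2, 3]
append(b, 2): bitmap=FFFFFF...... | b=[0, 1, 2, 3, 4, 5]
unlink(b): bitmap=............ | 
create(b): bitmap=F........... | b=[0]
unlink(b): bitmap=............ | 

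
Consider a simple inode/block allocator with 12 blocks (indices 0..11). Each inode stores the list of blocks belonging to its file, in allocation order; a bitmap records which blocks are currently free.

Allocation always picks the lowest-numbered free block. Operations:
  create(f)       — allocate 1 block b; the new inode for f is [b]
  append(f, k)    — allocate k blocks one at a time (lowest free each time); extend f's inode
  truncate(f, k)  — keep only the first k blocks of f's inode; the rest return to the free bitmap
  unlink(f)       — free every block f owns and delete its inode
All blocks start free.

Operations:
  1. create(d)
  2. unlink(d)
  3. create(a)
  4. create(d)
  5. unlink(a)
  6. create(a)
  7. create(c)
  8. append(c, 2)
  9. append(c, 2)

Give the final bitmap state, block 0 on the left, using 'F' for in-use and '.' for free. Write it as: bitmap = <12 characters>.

create(d): bitmap=F........... | d=[0]
unlink(d): bitmap=............ | 
create(a): bitmap=F........... | a=[0]
create(d): bitmap=FF.......... | a=[0] d=[1]
unlink(a): bitmap=.F.......... | d=[1]
create(a): bitmap=FF.......... | a=[0] d=[1]
create(c): bitmap=FFF......... | a=[0] c=[2] d=[1]
append(c, 2): bitmap=FFFFF....... | a=[0] c=[2, 3, 4] d=[1]
append(c, 2): bitmap=FFFFFFF..... | a=[0] c=[2, 3, 4, 5, 6] d=[1]

bitmap = FFFFFFF.....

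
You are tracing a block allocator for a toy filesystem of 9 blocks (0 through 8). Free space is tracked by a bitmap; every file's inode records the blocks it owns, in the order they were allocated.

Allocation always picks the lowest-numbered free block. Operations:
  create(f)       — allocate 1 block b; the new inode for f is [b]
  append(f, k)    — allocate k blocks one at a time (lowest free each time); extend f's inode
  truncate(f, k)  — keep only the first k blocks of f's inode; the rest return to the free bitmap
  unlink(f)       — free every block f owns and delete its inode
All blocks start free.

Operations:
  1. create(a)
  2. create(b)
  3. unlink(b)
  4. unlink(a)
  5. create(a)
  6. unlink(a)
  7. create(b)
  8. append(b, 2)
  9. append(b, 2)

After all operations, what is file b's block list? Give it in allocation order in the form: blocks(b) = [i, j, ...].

blocks(b) = [0, 1, 2, 3, 4]

  1. create(a)  ⇒  F........  {a→[0]}
  2. create(b)  ⇒  FF.......  {a→[0]; b→[1]}
  3. unlink(b)  ⇒  F........  {a→[0]}
  4. unlink(a)  ⇒  .........  {}
  5. create(a)  ⇒  F........  {a→[0]}
  6. unlink(a)  ⇒  .........  {}
  7. create(b)  ⇒  F........  {b→[0]}
  8. append(b, 2)  ⇒  FFF......  {b→[0, 1, 2]}
  9. append(b, 2)  ⇒  FFFFF....  {b→[0, 1, 2, 3, 4]}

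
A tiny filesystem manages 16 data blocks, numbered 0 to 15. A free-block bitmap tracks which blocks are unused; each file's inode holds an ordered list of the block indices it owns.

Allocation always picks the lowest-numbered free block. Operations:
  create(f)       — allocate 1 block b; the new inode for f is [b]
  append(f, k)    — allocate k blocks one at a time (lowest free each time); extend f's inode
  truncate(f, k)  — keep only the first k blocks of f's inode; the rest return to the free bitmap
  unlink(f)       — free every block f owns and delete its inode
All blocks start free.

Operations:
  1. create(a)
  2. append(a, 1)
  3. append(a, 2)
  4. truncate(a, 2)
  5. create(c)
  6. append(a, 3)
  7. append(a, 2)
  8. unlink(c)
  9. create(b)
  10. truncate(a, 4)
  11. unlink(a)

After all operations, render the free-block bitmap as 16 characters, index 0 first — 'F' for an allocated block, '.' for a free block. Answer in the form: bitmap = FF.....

after create(a) → a:[0]  free=[F...............]
after append(a, 1) → a:[0, 1]  free=[FF..............]
after append(a, 2) → a:[0, 1, 2, 3]  free=[FFFF............]
after truncate(a, 2) → a:[0, 1]  free=[FF..............]
after create(c) → a:[0, 1], c:[2]  free=[FFF.............]
after append(a, 3) → a:[0, 1, 3, 4, 5], c:[2]  free=[FFFFFF..........]
after append(a, 2) → a:[0, 1, 3, 4, 5, 6, 7], c:[2]  free=[FFFFFFFF........]
after unlink(c) → a:[0, 1, 3, 4, 5, 6, 7]  free=[FF.FFFFF........]
after create(b) → a:[0, 1, 3, 4, 5, 6, 7], b:[2]  free=[FFFFFFFF........]
after truncate(a, 4) → a:[0, 1, 3, 4], b:[2]  free=[FFFFF...........]
after unlink(a) → b:[2]  free=[..F.............]

bitmap = ..F.............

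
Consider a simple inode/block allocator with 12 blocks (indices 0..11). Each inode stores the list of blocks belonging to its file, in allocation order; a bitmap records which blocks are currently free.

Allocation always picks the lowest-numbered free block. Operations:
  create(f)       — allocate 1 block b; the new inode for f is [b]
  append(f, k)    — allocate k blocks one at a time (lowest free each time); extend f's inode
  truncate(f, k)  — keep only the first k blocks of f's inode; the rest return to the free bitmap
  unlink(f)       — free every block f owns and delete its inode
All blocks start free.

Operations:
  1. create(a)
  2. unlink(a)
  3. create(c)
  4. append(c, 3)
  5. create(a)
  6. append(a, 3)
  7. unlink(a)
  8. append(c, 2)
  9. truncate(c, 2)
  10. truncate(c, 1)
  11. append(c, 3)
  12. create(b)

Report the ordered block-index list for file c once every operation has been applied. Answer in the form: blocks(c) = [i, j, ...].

blocks(c) = [0, 1, 2, 3]

create(a): bitmap=F........... | a=[0]
unlink(a): bitmap=............ | 
create(c): bitmap=F........... | c=[0]
append(c, 3): bitmap=FFFF........ | c=[0, 1, 2, 3]
create(a): bitmap=FFFFF....... | a=[4] c=[0, 1, 2, 3]
append(a, 3): bitmap=FFFFFFFF.... | a=[4, 5, 6, 7] c=[0, 1, 2, 3]
unlink(a): bitmap=FFFF........ | c=[0, 1, 2, 3]
append(c, 2): bitmap=FFFFFF...... | c=[0, 1, 2, 3, 4, 5]
truncate(c, 2): bitmap=FF.......... | c=[0, 1]
truncate(c, 1): bitmap=F........... | c=[0]
append(c, 3): bitmap=FFFF........ | c=[0, 1, 2, 3]
create(b): bitmap=FFFFF....... | b=[4] c=[0, 1, 2, 3]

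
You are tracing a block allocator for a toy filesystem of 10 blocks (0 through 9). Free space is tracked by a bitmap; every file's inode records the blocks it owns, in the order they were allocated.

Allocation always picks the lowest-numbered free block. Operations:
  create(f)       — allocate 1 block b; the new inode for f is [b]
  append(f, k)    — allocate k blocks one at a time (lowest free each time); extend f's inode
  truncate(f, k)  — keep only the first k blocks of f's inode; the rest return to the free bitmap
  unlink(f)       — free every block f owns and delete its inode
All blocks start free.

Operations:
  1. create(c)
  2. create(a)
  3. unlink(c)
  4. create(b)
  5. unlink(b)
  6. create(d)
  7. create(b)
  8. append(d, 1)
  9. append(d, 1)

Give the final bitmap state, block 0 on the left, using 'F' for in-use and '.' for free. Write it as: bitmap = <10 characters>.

bitmap = FFFFF.....

create(c): bitmap=F......... | c=[0]
create(a): bitmap=FF........ | a=[1] c=[0]
unlink(c): bitmap=.F........ | a=[1]
create(b): bitmap=FF........ | a=[1] b=[0]
unlink(b): bitmap=.F........ | a=[1]
create(d): bitmap=FF........ | a=[1] d=[0]
create(b): bitmap=FFF....... | a=[1] b=[2] d=[0]
append(d, 1): bitmap=FFFF...... | a=[1] b=[2] d=[0, 3]
append(d, 1): bitmap=FFFFF..... | a=[1] b=[2] d=[0, 3, 4]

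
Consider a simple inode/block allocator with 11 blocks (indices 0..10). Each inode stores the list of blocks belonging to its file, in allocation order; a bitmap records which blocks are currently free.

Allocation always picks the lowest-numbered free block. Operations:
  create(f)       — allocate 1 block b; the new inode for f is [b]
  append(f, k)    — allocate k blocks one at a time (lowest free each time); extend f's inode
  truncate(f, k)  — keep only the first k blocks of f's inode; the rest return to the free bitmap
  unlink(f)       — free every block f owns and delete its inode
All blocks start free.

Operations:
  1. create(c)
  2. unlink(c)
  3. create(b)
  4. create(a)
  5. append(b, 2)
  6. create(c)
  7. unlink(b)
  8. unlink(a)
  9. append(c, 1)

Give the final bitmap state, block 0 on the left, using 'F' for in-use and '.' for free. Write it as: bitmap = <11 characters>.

create(c): bitmap=F.......... | c=[0]
unlink(c): bitmap=........... | 
create(b): bitmap=F.......... | b=[0]
create(a): bitmap=FF......... | a=[1] b=[0]
append(b, 2): bitmap=FFFF....... | a=[1] b=[0, 2, 3]
create(c): bitmap=FFFFF...... | a=[1] b=[0, 2, 3] c=[4]
unlink(b): bitmap=.F..F...... | a=[1] c=[4]
unlink(a): bitmap=....F...... | c=[4]
append(c, 1): bitmap=F...F...... | c=[4, 0]

bitmap = F...F......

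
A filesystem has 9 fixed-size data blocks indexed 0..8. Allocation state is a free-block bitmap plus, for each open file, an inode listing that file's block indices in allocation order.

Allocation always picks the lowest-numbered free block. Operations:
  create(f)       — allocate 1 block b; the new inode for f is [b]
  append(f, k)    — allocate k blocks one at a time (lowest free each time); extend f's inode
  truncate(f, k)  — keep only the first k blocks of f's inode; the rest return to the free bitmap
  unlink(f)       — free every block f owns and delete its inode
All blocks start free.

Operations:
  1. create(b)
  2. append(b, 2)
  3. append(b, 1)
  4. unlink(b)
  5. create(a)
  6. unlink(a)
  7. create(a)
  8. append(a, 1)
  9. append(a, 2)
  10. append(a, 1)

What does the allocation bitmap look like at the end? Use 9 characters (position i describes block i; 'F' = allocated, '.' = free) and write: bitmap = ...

  1. create(b)  ⇒  F........  {b→[0]}
  2. append(b, 2)  ⇒  FFF......  {b→[0, 1, 2]}
  3. append(b, 1)  ⇒  FFFF.....  {b→[0, 1, 2, 3]}
  4. unlink(b)  ⇒  .........  {}
  5. create(a)  ⇒  F........  {a→[0]}
  6. unlink(a)  ⇒  .........  {}
  7. create(a)  ⇒  F........  {a→[0]}
  8. append(a, 1)  ⇒  FF.......  {a→[0, 1]}
  9. append(a, 2)  ⇒  FFFF.....  {a→[0, 1, 2, 3]}
  10. append(a, 1)  ⇒  FFFFF....  {a→[0, 1, 2, 3, 4]}

bitmap = FFFFF....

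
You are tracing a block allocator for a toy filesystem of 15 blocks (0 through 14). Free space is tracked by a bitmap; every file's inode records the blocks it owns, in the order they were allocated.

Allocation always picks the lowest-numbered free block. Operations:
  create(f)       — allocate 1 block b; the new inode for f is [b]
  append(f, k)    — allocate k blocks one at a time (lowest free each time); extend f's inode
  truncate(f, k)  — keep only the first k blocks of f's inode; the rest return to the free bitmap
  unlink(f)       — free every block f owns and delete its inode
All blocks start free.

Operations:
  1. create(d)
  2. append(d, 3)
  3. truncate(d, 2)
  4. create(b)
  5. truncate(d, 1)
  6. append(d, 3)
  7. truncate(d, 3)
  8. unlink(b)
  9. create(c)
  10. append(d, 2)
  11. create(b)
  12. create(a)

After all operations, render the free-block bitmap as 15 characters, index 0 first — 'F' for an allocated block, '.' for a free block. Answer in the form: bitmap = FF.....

bitmap = FFFFFFFF.......

create(d): bitmap=F.............. | d=[0]
append(d, 3): bitmap=FFFF........... | d=[0, 1, 2, 3]
truncate(d, 2): bitmap=FF............. | d=[0, 1]
create(b): bitmap=FFF............ | b=[2] d=[0, 1]
truncate(d, 1): bitmap=F.F............ | b=[2] d=[0]
append(d, 3): bitmap=FFFFF.......... | b=[2] d=[0, 1, 3, 4]
truncate(d, 3): bitmap=FFFF........... | b=[2] d=[0, 1, 3]
unlink(b): bitmap=FF.F........... | d=[0, 1, 3]
create(c): bitmap=FFFF........... | c=[2] d=[0, 1, 3]
append(d, 2): bitmap=FFFFFF......... | c=[2] d=[0, 1, 3, 4, 5]
create(b): bitmap=FFFFFFF........ | b=[6] c=[2] d=[0, 1, 3, 4, 5]
create(a): bitmap=FFFFFFFF....... | a=[7] b=[6] c=[2] d=[0, 1, 3, 4, 5]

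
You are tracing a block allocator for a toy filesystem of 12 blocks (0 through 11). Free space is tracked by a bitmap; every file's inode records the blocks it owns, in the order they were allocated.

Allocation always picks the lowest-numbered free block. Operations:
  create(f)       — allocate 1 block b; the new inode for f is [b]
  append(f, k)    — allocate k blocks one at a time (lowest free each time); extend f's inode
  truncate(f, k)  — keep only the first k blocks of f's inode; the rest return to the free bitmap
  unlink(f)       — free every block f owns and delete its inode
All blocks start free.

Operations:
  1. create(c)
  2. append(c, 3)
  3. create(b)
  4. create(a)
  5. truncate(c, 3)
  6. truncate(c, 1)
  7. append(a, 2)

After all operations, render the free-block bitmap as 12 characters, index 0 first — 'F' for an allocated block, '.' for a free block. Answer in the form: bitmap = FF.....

[1] create(c) — c=0 (map F...........)
[2] append(c, 3) — c=0,1,2,3 (map FFFF........)
[3] create(b) — b=4 c=0,1,2,3 (map FFFFF.......)
[4] create(a) — a=5 b=4 c=0,1,2,3 (map FFFFFF......)
[5] truncate(c, 3) — a=5 b=4 c=0,1,2 (map FFF.FF......)
[6] truncate(c, 1) — a=5 b=4 c=0 (map F...FF......)
[7] append(a, 2) — a=5,1,2 b=4 c=0 (map FFF.FF......)

bitmap = FFF.FF......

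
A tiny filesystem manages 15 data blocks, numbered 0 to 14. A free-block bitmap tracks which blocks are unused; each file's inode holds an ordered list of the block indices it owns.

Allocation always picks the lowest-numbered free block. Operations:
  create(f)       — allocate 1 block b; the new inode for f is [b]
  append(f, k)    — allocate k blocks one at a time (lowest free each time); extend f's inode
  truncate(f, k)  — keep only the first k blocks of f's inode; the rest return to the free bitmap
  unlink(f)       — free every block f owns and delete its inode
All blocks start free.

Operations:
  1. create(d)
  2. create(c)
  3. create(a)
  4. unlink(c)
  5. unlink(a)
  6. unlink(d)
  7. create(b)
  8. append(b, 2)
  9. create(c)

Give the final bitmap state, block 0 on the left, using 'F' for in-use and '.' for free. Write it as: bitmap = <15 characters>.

create(d): bitmap=F.............. | d=[0]
create(c): bitmap=FF............. | c=[1] d=[0]
create(a): bitmap=FFF............ | a=[2] c=[1] d=[0]
unlink(c): bitmap=F.F............ | a=[2] d=[0]
unlink(a): bitmap=F.............. | d=[0]
unlink(d): bitmap=............... | 
create(b): bitmap=F.............. | b=[0]
append(b, 2): bitmap=FFF............ | b=[0, 1, 2]
create(c): bitmap=FFFF........... | b=[0, 1, 2] c=[3]

bitmap = FFFF...........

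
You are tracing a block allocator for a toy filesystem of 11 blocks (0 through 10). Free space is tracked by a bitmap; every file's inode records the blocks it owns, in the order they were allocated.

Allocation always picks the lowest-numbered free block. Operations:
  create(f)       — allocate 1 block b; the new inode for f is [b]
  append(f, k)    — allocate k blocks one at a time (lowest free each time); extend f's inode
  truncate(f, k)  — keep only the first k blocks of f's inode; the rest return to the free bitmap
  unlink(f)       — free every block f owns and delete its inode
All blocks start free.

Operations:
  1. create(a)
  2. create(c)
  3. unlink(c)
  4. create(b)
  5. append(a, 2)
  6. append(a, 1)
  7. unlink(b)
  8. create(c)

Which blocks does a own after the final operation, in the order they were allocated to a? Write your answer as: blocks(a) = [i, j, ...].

create(a): bitmap=F.......... | a=[0]
create(c): bitmap=FF......... | a=[0] c=[1]
unlink(c): bitmap=F.......... | a=[0]
create(b): bitmap=FF......... | a=[0] b=[1]
append(a, 2): bitmap=FFFF....... | a=[0, 2, 3] b=[1]
append(a, 1): bitmap=FFFFF...... | a=[0, 2, 3, 4] b=[1]
unlink(b): bitmap=F.FFF...... | a=[0, 2, 3, 4]
create(c): bitmap=FFFFF...... | a=[0, 2, 3, 4] c=[1]

blocks(a) = [0, 2, 3, 4]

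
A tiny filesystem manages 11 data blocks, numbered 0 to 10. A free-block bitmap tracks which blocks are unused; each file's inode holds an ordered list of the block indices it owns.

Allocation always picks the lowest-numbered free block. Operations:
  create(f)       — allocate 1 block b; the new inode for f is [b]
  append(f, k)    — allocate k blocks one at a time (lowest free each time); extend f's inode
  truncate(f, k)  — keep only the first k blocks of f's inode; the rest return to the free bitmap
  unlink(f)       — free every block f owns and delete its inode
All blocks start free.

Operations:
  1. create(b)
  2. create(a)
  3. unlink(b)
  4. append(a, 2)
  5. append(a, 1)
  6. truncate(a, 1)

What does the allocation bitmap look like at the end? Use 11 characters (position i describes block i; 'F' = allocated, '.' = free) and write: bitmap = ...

after create(b) → b:[0]  free=[F..........]
after create(a) → a:[1], b:[0]  free=[FF.........]
after unlink(b) → a:[1]  free=[.F.........]
after append(a, 2) → a:[1, 0, 2]  free=[FFF........]
after append(a, 1) → a:[1, 0, 2, 3]  free=[FFFF.......]
after truncate(a, 1) → a:[1]  free=[.F.........]

bitmap = .F.........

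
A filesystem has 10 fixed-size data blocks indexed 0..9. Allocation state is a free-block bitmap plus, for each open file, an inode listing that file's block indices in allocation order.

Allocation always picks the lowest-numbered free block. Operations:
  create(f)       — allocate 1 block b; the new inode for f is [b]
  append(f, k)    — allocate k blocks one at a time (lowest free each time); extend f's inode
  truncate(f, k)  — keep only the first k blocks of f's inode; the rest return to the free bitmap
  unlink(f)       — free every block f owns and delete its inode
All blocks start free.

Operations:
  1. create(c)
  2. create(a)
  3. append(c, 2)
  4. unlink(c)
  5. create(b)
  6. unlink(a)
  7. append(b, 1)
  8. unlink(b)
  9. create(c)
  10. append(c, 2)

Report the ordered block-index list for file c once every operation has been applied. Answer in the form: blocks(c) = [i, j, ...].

create(c): bitmap=F......... | c=[0]
create(a): bitmap=FF........ | a=[1] c=[0]
append(c, 2): bitmap=FFFF...... | a=[1] c=[0, 2, 3]
unlink(c): bitmap=.F........ | a=[1]
create(b): bitmap=FF........ | a=[1] b=[0]
unlink(a): bitmap=F......... | b=[0]
append(b, 1): bitmap=FF........ | b=[0, 1]
unlink(b): bitmap=.......... | 
create(c): bitmap=F......... | c=[0]
append(c, 2): bitmap=FFF....... | c=[0, 1, 2]

blocks(c) = [0, 1, 2]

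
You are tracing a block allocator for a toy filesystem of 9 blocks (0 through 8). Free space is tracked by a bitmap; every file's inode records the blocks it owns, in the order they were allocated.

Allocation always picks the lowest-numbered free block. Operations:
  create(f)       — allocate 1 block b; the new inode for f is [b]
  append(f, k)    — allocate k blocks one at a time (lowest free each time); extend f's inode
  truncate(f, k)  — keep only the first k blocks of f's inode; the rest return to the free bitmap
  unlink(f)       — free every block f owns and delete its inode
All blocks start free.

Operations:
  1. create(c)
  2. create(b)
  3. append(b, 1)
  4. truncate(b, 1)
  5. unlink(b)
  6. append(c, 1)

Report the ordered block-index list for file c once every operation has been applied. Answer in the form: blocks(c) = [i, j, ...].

  1. create(c)  ⇒  F........  {c→[0]}
  2. create(b)  ⇒  FF.......  {b→[1]; c→[0]}
  3. append(b, 1)  ⇒  FFF......  {b→[1, 2]; c→[0]}
  4. truncate(b, 1)  ⇒  FF.......  {b→[1]; c→[0]}
  5. unlink(b)  ⇒  F........  {c→[0]}
  6. append(c, 1)  ⇒  FF.......  {c→[0, 1]}

blocks(c) = [0, 1]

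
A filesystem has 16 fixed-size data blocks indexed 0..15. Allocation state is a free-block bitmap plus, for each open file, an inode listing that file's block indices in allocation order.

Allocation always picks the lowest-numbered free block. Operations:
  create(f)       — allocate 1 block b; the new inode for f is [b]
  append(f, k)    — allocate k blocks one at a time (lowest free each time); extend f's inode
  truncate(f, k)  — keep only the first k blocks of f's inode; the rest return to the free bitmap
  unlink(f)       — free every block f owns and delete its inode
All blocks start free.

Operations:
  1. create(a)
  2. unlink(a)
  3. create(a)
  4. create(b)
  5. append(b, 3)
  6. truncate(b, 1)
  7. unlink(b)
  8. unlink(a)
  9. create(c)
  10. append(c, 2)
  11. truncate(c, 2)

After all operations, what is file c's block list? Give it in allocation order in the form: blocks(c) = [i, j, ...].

after create(a) → a:[0]  free=[F...............]
after unlink(a) →   free=[................]
after create(a) → a:[0]  free=[F...............]
after create(b) → a:[0], b:[1]  free=[FF..............]
after append(b, 3) → a:[0], b:[1, 2, 3, 4]  free=[FFFFF...........]
after truncate(b, 1) → a:[0], b:[1]  free=[FF..............]
after unlink(b) → a:[0]  free=[F...............]
after unlink(a) →   free=[................]
after create(c) → c:[0]  free=[F...............]
after append(c, 2) → c:[0, 1, 2]  free=[FFF.............]
after truncate(c, 2) → c:[0, 1]  free=[FF..............]

blocks(c) = [0, 1]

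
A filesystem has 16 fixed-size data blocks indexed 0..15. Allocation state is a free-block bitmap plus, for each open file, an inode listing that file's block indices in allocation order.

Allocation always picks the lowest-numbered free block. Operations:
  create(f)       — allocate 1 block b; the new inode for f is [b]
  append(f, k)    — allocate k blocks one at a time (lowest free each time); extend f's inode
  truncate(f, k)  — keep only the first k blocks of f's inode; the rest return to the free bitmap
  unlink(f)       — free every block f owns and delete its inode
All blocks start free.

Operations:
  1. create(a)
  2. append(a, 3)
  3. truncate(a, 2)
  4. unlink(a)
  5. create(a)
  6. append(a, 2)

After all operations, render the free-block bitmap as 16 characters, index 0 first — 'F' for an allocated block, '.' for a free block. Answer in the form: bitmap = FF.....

create(a): bitmap=F............... | a=[0]
append(a, 3): bitmap=FFFF............ | a=[0, 1, 2, 3]
truncate(a, 2): bitmap=FF.............. | a=[0, 1]
unlink(a): bitmap=................ | 
create(a): bitmap=F............... | a=[0]
append(a, 2): bitmap=FFF............. | a=[0, 1, 2]

bitmap = FFF.............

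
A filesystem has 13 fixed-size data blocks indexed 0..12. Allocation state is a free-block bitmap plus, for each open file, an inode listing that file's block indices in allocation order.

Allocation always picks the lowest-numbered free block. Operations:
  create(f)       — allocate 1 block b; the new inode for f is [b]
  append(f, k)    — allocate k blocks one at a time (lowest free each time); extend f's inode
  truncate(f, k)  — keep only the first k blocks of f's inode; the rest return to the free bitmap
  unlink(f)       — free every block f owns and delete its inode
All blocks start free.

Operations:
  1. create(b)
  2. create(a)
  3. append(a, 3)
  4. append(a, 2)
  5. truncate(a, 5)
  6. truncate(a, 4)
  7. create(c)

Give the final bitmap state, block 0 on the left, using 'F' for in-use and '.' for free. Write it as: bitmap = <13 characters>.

bitmap = FFFFFF.......

create(b): bitmap=F............ | b=[0]
create(a): bitmap=FF........... | a=[1] b=[0]
append(a, 3): bitmap=FFFFF........ | a=[1, 2, 3, 4] b=[0]
append(a, 2): bitmap=FFFFFFF...... | a=[1, 2, 3, 4, 5, 6] b=[0]
truncate(a, 5): bitmap=FFFFFF....... | a=[1, 2, 3, 4, 5] b=[0]
truncate(a, 4): bitmap=FFFFF........ | a=[1, 2, 3, 4] b=[0]
create(c): bitmap=FFFFFF....... | a=[1, 2, 3, 4] b=[0] c=[5]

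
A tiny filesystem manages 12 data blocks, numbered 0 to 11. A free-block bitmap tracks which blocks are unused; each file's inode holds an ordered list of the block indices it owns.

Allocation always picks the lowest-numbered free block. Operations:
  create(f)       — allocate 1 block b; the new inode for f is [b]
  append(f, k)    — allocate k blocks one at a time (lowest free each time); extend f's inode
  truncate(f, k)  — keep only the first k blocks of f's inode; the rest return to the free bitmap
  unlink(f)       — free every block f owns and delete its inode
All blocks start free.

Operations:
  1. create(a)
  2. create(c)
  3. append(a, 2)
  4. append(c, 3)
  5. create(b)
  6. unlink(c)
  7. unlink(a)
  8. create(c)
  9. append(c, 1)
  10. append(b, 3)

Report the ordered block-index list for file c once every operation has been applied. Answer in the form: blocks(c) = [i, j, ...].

blocks(c) = [0, 1]

after create(a) → a:[0]  free=[F...........]
after create(c) → a:[0], c:[1]  free=[FF..........]
after append(a, 2) → a:[0, 2, 3], c:[1]  free=[FFFF........]
after append(c, 3) → a:[0, 2, 3], c:[1, 4, 5, 6]  free=[FFFFFFF.....]
after create(b) → a:[0, 2, 3], b:[7], c:[1, 4, 5, 6]  free=[FFFFFFFF....]
after unlink(c) → a:[0, 2, 3], b:[7]  free=[F.FF...F....]
after unlink(a) → b:[7]  free=[.......F....]
after create(c) → b:[7], c:[0]  free=[F......F....]
after append(c, 1) → b:[7], c:[0, 1]  free=[FF.....F....]
after append(b, 3) → b:[7, 2, 3, 4], c:[0, 1]  free=[FFFFF..F....]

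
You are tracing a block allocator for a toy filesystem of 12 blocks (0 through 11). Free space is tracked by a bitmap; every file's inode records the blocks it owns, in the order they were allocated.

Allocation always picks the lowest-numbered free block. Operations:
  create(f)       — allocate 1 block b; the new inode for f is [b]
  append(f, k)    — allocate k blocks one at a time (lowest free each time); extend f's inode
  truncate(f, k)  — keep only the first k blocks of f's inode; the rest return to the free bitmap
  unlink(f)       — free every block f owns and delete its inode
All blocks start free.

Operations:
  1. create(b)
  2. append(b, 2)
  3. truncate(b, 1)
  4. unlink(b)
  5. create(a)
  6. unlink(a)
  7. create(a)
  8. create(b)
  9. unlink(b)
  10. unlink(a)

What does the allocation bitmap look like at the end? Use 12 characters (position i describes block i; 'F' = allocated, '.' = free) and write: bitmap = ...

bitmap = ............

[1] create(b) — b=0 (map F...........)
[2] append(b, 2) — b=0,1,2 (map FFF.........)
[3] truncate(b, 1) — b=0 (map F...........)
[4] unlink(b) —  (map ............)
[5] create(a) — a=0 (map F...........)
[6] unlink(a) —  (map ............)
[7] create(a) — a=0 (map F...........)
[8] create(b) — a=0 b=1 (map FF..........)
[9] unlink(b) — a=0 (map F...........)
[10] unlink(a) —  (map ............)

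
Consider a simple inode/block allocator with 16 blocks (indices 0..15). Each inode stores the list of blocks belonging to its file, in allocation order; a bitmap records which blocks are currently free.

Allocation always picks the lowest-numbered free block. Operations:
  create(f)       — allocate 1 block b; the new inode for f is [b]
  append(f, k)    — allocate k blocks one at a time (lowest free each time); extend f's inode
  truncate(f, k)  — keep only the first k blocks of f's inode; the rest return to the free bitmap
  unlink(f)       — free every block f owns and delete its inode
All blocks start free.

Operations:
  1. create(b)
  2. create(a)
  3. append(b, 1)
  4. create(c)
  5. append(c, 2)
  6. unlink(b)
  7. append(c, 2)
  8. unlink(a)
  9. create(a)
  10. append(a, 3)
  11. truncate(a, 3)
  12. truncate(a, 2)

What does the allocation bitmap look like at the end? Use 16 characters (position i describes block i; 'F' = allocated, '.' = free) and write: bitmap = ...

bitmap = FFFFFFF.........

[1] create(b) — b=0 (map F...............)
[2] create(a) — a=1 b=0 (map FF..............)
[3] append(b, 1) — a=1 b=0,2 (map FFF.............)
[4] create(c) — a=1 b=0,2 c=3 (map FFFF............)
[5] append(c, 2) — a=1 b=0,2 c=3,4,5 (map FFFFFF..........)
[6] unlink(b) — a=1 c=3,4,5 (map .F.FFF..........)
[7] append(c, 2) — a=1 c=3,4,5,0,2 (map FFFFFF..........)
[8] unlink(a) — c=3,4,5,0,2 (map F.FFFF..........)
[9] create(a) — a=1 c=3,4,5,0,2 (map FFFFFF..........)
[10] append(a, 3) — a=1,6,7,8 c=3,4,5,0,2 (map FFFFFFFFF.......)
[11] truncate(a, 3) — a=1,6,7 c=3,4,5,0,2 (map FFFFFFFF........)
[12] truncate(a, 2) — a=1,6 c=3,4,5,0,2 (map FFFFFFF.........)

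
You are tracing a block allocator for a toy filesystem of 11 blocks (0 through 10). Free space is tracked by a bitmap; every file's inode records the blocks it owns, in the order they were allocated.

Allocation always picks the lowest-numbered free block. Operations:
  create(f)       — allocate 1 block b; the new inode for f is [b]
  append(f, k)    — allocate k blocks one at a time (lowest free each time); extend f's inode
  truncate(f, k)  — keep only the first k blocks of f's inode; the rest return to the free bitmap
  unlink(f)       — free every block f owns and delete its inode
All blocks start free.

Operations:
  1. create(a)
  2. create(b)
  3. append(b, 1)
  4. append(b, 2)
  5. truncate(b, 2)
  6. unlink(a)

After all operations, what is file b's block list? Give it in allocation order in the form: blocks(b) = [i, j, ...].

after create(a) → a:[0]  free=[F..........]
after create(b) → a:[0], b:[1]  free=[FF.........]
after append(b, 1) → a:[0], b:[1, 2]  free=[FFF........]
after append(b, 2) → a:[0], b:[1, 2, 3, 4]  free=[FFFFF......]
after truncate(b, 2) → a:[0], b:[1, 2]  free=[FFF........]
after unlink(a) → b:[1, 2]  free=[.FF........]

blocks(b) = [1, 2]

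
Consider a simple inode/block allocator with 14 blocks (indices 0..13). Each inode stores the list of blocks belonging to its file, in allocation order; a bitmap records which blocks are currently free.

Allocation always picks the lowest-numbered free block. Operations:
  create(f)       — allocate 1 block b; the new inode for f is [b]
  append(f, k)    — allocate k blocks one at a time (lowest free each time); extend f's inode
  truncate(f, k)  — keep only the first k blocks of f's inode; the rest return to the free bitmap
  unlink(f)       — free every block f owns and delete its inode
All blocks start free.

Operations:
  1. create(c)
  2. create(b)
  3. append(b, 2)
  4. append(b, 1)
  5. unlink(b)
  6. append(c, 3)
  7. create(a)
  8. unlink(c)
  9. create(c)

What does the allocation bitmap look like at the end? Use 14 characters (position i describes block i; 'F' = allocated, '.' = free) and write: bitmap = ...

after create(c) → c:[0]  free=[F.............]
after create(b) → b:[1], c:[0]  free=[FF............]
after append(b, 2) → b:[1, 2, 3], c:[0]  free=[FFFF..........]
after append(b, 1) → b:[1, 2, 3, 4], c:[0]  free=[FFFFF.........]
after unlink(b) → c:[0]  free=[F.............]
after append(c, 3) → c:[0, 1, 2, 3]  free=[FFFF..........]
after create(a) → a:[4], c:[0, 1, 2, 3]  free=[FFFFF.........]
after unlink(c) → a:[4]  free=[....F.........]
after create(c) → a:[4], c:[0]  free=[F...F.........]

bitmap = F...F.........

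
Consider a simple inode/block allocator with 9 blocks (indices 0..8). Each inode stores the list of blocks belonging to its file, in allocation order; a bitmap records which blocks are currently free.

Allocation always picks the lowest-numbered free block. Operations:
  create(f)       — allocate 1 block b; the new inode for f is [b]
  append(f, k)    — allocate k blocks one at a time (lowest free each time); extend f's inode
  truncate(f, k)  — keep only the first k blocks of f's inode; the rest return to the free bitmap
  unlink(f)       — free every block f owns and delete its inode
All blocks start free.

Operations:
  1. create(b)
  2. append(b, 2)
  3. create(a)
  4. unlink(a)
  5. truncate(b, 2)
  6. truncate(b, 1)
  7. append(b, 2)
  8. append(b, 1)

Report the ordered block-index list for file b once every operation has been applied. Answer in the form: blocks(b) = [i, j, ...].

blocks(b) = [0, 1, 2, 3]

create(b): bitmap=F........ | b=[0]
append(b, 2): bitmap=FFF...... | b=[0, 1, 2]
create(a): bitmap=FFFF..... | a=[3] b=[0, 1, 2]
unlink(a): bitmap=FFF...... | b=[0, 1, 2]
truncate(b, 2): bitmap=FF....... | b=[0, 1]
truncate(b, 1): bitmap=F........ | b=[0]
append(b, 2): bitmap=FFF...... | b=[0, 1, 2]
append(b, 1): bitmap=FFFF..... | b=[0, 1, 2, 3]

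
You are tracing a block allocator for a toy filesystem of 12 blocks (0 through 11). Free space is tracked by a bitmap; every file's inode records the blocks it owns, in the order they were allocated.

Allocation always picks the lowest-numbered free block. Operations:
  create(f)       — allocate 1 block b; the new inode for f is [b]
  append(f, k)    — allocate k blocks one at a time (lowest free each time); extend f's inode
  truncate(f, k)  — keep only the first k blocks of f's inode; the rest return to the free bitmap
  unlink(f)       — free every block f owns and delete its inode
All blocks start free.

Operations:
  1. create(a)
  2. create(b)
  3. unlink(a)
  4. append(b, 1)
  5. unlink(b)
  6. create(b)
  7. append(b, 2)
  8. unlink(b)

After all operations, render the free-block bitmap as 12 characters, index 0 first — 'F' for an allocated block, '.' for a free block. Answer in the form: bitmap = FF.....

after create(a) → a:[0]  free=[F...........]
after create(b) → a:[0], b:[1]  free=[FF..........]
after unlink(a) → b:[1]  free=[.F..........]
after append(b, 1) → b:[1, 0]  free=[FF..........]
after unlink(b) →   free=[............]
after create(b) → b:[0]  free=[F...........]
after append(b, 2) → b:[0, 1, 2]  free=[FFF.........]
after unlink(b) →   free=[............]

bitmap = ............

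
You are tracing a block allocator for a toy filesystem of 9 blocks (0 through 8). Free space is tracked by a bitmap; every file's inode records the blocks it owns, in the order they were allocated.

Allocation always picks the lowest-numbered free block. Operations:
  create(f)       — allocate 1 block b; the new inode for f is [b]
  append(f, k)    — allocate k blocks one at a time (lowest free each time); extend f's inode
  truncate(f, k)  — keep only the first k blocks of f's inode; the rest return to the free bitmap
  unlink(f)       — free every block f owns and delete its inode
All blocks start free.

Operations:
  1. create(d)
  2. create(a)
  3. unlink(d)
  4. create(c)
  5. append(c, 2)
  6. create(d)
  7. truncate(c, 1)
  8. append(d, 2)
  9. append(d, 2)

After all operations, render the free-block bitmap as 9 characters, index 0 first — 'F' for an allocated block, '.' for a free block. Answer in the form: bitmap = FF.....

create(d): bitmap=F........ | d=[0]
create(a): bitmap=FF....... | a=[1] d=[0]
unlink(d): bitmap=.F....... | a=[1]
create(c): bitmap=FF....... | a=[1] c=[0]
append(c, 2): bitmap=FFFF..... | a=[1] c=[0, 2, 3]
create(d): bitmap=FFFFF.... | a=[1] c=[0, 2, 3] d=[4]
truncate(c, 1): bitmap=FF..F.... | a=[1] c=[0] d=[4]
append(d, 2): bitmap=FFFFF.... | a=[1] c=[0] d=[4, 2, 3]
append(d, 2): bitmap=FFFFFFF.. | a=[1] c=[0] d=[4, 2, 3, 5, 6]

bitmap = FFFFFFF..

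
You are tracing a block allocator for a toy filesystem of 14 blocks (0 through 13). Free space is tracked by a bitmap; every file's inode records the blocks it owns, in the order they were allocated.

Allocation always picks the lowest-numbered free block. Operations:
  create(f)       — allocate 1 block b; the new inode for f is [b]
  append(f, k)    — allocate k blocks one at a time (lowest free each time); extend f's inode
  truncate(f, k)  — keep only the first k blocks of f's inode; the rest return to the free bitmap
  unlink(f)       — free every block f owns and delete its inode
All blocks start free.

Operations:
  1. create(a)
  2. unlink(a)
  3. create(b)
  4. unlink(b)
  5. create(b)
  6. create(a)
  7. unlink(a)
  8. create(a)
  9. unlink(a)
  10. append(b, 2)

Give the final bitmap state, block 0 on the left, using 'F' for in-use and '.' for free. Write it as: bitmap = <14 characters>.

bitmap = FFF...........

[1] create(a) — a=0 (map F.............)
[2] unlink(a) —  (map ..............)
[3] create(b) — b=0 (map F.............)
[4] unlink(b) —  (map ..............)
[5] create(b) — b=0 (map F.............)
[6] create(a) — a=1 b=0 (map FF............)
[7] unlink(a) — b=0 (map F.............)
[8] create(a) — a=1 b=0 (map FF............)
[9] unlink(a) — b=0 (map F.............)
[10] append(b, 2) — b=0,1,2 (map FFF...........)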